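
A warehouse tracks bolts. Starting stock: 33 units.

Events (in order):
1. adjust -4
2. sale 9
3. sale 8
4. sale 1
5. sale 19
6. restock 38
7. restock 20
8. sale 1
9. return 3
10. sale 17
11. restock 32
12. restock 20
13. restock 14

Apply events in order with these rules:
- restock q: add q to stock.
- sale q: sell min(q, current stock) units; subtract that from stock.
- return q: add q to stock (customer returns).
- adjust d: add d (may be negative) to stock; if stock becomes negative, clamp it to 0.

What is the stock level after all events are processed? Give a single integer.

Answer: 109

Derivation:
Processing events:
Start: stock = 33
  Event 1 (adjust -4): 33 + -4 = 29
  Event 2 (sale 9): sell min(9,29)=9. stock: 29 - 9 = 20. total_sold = 9
  Event 3 (sale 8): sell min(8,20)=8. stock: 20 - 8 = 12. total_sold = 17
  Event 4 (sale 1): sell min(1,12)=1. stock: 12 - 1 = 11. total_sold = 18
  Event 5 (sale 19): sell min(19,11)=11. stock: 11 - 11 = 0. total_sold = 29
  Event 6 (restock 38): 0 + 38 = 38
  Event 7 (restock 20): 38 + 20 = 58
  Event 8 (sale 1): sell min(1,58)=1. stock: 58 - 1 = 57. total_sold = 30
  Event 9 (return 3): 57 + 3 = 60
  Event 10 (sale 17): sell min(17,60)=17. stock: 60 - 17 = 43. total_sold = 47
  Event 11 (restock 32): 43 + 32 = 75
  Event 12 (restock 20): 75 + 20 = 95
  Event 13 (restock 14): 95 + 14 = 109
Final: stock = 109, total_sold = 47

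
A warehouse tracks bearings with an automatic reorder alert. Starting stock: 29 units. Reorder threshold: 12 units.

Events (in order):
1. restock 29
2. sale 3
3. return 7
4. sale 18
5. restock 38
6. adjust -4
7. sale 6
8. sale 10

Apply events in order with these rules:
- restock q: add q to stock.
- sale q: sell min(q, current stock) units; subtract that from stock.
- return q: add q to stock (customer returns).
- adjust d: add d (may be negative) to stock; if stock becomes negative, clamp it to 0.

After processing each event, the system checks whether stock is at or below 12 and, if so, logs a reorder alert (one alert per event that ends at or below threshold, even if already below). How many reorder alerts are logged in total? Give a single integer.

Answer: 0

Derivation:
Processing events:
Start: stock = 29
  Event 1 (restock 29): 29 + 29 = 58
  Event 2 (sale 3): sell min(3,58)=3. stock: 58 - 3 = 55. total_sold = 3
  Event 3 (return 7): 55 + 7 = 62
  Event 4 (sale 18): sell min(18,62)=18. stock: 62 - 18 = 44. total_sold = 21
  Event 5 (restock 38): 44 + 38 = 82
  Event 6 (adjust -4): 82 + -4 = 78
  Event 7 (sale 6): sell min(6,78)=6. stock: 78 - 6 = 72. total_sold = 27
  Event 8 (sale 10): sell min(10,72)=10. stock: 72 - 10 = 62. total_sold = 37
Final: stock = 62, total_sold = 37

Checking against threshold 12:
  After event 1: stock=58 > 12
  After event 2: stock=55 > 12
  After event 3: stock=62 > 12
  After event 4: stock=44 > 12
  After event 5: stock=82 > 12
  After event 6: stock=78 > 12
  After event 7: stock=72 > 12
  After event 8: stock=62 > 12
Alert events: []. Count = 0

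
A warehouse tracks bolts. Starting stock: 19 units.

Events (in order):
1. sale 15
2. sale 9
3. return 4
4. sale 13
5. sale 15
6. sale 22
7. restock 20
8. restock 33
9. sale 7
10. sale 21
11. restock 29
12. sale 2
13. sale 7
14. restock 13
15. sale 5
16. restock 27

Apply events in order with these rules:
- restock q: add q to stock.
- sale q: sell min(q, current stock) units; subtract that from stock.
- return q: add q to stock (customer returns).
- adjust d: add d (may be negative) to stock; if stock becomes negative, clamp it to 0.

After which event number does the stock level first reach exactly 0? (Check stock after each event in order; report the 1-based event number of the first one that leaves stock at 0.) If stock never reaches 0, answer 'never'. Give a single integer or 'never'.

Processing events:
Start: stock = 19
  Event 1 (sale 15): sell min(15,19)=15. stock: 19 - 15 = 4. total_sold = 15
  Event 2 (sale 9): sell min(9,4)=4. stock: 4 - 4 = 0. total_sold = 19
  Event 3 (return 4): 0 + 4 = 4
  Event 4 (sale 13): sell min(13,4)=4. stock: 4 - 4 = 0. total_sold = 23
  Event 5 (sale 15): sell min(15,0)=0. stock: 0 - 0 = 0. total_sold = 23
  Event 6 (sale 22): sell min(22,0)=0. stock: 0 - 0 = 0. total_sold = 23
  Event 7 (restock 20): 0 + 20 = 20
  Event 8 (restock 33): 20 + 33 = 53
  Event 9 (sale 7): sell min(7,53)=7. stock: 53 - 7 = 46. total_sold = 30
  Event 10 (sale 21): sell min(21,46)=21. stock: 46 - 21 = 25. total_sold = 51
  Event 11 (restock 29): 25 + 29 = 54
  Event 12 (sale 2): sell min(2,54)=2. stock: 54 - 2 = 52. total_sold = 53
  Event 13 (sale 7): sell min(7,52)=7. stock: 52 - 7 = 45. total_sold = 60
  Event 14 (restock 13): 45 + 13 = 58
  Event 15 (sale 5): sell min(5,58)=5. stock: 58 - 5 = 53. total_sold = 65
  Event 16 (restock 27): 53 + 27 = 80
Final: stock = 80, total_sold = 65

First zero at event 2.

Answer: 2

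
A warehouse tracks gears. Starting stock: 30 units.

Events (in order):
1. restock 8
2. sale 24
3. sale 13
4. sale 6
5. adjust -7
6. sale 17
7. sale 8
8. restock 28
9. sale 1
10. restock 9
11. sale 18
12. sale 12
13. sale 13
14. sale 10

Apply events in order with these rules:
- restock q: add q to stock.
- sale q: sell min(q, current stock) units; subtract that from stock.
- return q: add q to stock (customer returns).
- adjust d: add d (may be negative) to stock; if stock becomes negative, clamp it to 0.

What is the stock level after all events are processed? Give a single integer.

Answer: 0

Derivation:
Processing events:
Start: stock = 30
  Event 1 (restock 8): 30 + 8 = 38
  Event 2 (sale 24): sell min(24,38)=24. stock: 38 - 24 = 14. total_sold = 24
  Event 3 (sale 13): sell min(13,14)=13. stock: 14 - 13 = 1. total_sold = 37
  Event 4 (sale 6): sell min(6,1)=1. stock: 1 - 1 = 0. total_sold = 38
  Event 5 (adjust -7): 0 + -7 = 0 (clamped to 0)
  Event 6 (sale 17): sell min(17,0)=0. stock: 0 - 0 = 0. total_sold = 38
  Event 7 (sale 8): sell min(8,0)=0. stock: 0 - 0 = 0. total_sold = 38
  Event 8 (restock 28): 0 + 28 = 28
  Event 9 (sale 1): sell min(1,28)=1. stock: 28 - 1 = 27. total_sold = 39
  Event 10 (restock 9): 27 + 9 = 36
  Event 11 (sale 18): sell min(18,36)=18. stock: 36 - 18 = 18. total_sold = 57
  Event 12 (sale 12): sell min(12,18)=12. stock: 18 - 12 = 6. total_sold = 69
  Event 13 (sale 13): sell min(13,6)=6. stock: 6 - 6 = 0. total_sold = 75
  Event 14 (sale 10): sell min(10,0)=0. stock: 0 - 0 = 0. total_sold = 75
Final: stock = 0, total_sold = 75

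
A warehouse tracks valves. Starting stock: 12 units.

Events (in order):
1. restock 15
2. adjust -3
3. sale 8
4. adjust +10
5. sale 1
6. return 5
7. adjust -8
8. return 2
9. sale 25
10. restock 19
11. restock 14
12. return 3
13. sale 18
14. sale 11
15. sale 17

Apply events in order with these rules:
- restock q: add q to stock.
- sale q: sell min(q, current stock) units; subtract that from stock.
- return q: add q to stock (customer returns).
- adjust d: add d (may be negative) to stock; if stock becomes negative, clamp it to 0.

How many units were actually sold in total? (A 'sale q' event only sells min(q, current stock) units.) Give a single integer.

Answer: 69

Derivation:
Processing events:
Start: stock = 12
  Event 1 (restock 15): 12 + 15 = 27
  Event 2 (adjust -3): 27 + -3 = 24
  Event 3 (sale 8): sell min(8,24)=8. stock: 24 - 8 = 16. total_sold = 8
  Event 4 (adjust +10): 16 + 10 = 26
  Event 5 (sale 1): sell min(1,26)=1. stock: 26 - 1 = 25. total_sold = 9
  Event 6 (return 5): 25 + 5 = 30
  Event 7 (adjust -8): 30 + -8 = 22
  Event 8 (return 2): 22 + 2 = 24
  Event 9 (sale 25): sell min(25,24)=24. stock: 24 - 24 = 0. total_sold = 33
  Event 10 (restock 19): 0 + 19 = 19
  Event 11 (restock 14): 19 + 14 = 33
  Event 12 (return 3): 33 + 3 = 36
  Event 13 (sale 18): sell min(18,36)=18. stock: 36 - 18 = 18. total_sold = 51
  Event 14 (sale 11): sell min(11,18)=11. stock: 18 - 11 = 7. total_sold = 62
  Event 15 (sale 17): sell min(17,7)=7. stock: 7 - 7 = 0. total_sold = 69
Final: stock = 0, total_sold = 69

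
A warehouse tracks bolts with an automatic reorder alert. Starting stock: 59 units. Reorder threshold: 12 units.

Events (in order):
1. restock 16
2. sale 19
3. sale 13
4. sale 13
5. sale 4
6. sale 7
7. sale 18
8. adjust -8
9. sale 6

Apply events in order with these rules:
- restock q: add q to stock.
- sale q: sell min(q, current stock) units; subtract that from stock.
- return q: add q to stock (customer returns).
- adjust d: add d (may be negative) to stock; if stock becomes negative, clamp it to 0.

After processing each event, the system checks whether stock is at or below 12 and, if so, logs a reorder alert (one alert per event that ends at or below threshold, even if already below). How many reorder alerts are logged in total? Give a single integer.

Processing events:
Start: stock = 59
  Event 1 (restock 16): 59 + 16 = 75
  Event 2 (sale 19): sell min(19,75)=19. stock: 75 - 19 = 56. total_sold = 19
  Event 3 (sale 13): sell min(13,56)=13. stock: 56 - 13 = 43. total_sold = 32
  Event 4 (sale 13): sell min(13,43)=13. stock: 43 - 13 = 30. total_sold = 45
  Event 5 (sale 4): sell min(4,30)=4. stock: 30 - 4 = 26. total_sold = 49
  Event 6 (sale 7): sell min(7,26)=7. stock: 26 - 7 = 19. total_sold = 56
  Event 7 (sale 18): sell min(18,19)=18. stock: 19 - 18 = 1. total_sold = 74
  Event 8 (adjust -8): 1 + -8 = 0 (clamped to 0)
  Event 9 (sale 6): sell min(6,0)=0. stock: 0 - 0 = 0. total_sold = 74
Final: stock = 0, total_sold = 74

Checking against threshold 12:
  After event 1: stock=75 > 12
  After event 2: stock=56 > 12
  After event 3: stock=43 > 12
  After event 4: stock=30 > 12
  After event 5: stock=26 > 12
  After event 6: stock=19 > 12
  After event 7: stock=1 <= 12 -> ALERT
  After event 8: stock=0 <= 12 -> ALERT
  After event 9: stock=0 <= 12 -> ALERT
Alert events: [7, 8, 9]. Count = 3

Answer: 3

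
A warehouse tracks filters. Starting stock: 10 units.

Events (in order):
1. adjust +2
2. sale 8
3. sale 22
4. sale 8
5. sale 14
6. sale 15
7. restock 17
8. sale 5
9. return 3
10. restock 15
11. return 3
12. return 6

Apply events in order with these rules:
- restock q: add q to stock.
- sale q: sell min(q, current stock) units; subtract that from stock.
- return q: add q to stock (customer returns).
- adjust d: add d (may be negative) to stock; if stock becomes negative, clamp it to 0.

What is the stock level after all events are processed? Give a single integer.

Answer: 39

Derivation:
Processing events:
Start: stock = 10
  Event 1 (adjust +2): 10 + 2 = 12
  Event 2 (sale 8): sell min(8,12)=8. stock: 12 - 8 = 4. total_sold = 8
  Event 3 (sale 22): sell min(22,4)=4. stock: 4 - 4 = 0. total_sold = 12
  Event 4 (sale 8): sell min(8,0)=0. stock: 0 - 0 = 0. total_sold = 12
  Event 5 (sale 14): sell min(14,0)=0. stock: 0 - 0 = 0. total_sold = 12
  Event 6 (sale 15): sell min(15,0)=0. stock: 0 - 0 = 0. total_sold = 12
  Event 7 (restock 17): 0 + 17 = 17
  Event 8 (sale 5): sell min(5,17)=5. stock: 17 - 5 = 12. total_sold = 17
  Event 9 (return 3): 12 + 3 = 15
  Event 10 (restock 15): 15 + 15 = 30
  Event 11 (return 3): 30 + 3 = 33
  Event 12 (return 6): 33 + 6 = 39
Final: stock = 39, total_sold = 17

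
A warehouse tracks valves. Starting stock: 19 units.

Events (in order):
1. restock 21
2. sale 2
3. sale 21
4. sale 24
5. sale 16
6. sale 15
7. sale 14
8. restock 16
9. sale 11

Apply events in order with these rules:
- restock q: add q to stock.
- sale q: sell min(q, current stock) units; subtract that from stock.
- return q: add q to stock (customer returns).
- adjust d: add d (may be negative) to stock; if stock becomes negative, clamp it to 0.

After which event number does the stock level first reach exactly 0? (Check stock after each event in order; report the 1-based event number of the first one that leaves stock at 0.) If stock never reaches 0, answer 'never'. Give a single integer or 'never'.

Answer: 4

Derivation:
Processing events:
Start: stock = 19
  Event 1 (restock 21): 19 + 21 = 40
  Event 2 (sale 2): sell min(2,40)=2. stock: 40 - 2 = 38. total_sold = 2
  Event 3 (sale 21): sell min(21,38)=21. stock: 38 - 21 = 17. total_sold = 23
  Event 4 (sale 24): sell min(24,17)=17. stock: 17 - 17 = 0. total_sold = 40
  Event 5 (sale 16): sell min(16,0)=0. stock: 0 - 0 = 0. total_sold = 40
  Event 6 (sale 15): sell min(15,0)=0. stock: 0 - 0 = 0. total_sold = 40
  Event 7 (sale 14): sell min(14,0)=0. stock: 0 - 0 = 0. total_sold = 40
  Event 8 (restock 16): 0 + 16 = 16
  Event 9 (sale 11): sell min(11,16)=11. stock: 16 - 11 = 5. total_sold = 51
Final: stock = 5, total_sold = 51

First zero at event 4.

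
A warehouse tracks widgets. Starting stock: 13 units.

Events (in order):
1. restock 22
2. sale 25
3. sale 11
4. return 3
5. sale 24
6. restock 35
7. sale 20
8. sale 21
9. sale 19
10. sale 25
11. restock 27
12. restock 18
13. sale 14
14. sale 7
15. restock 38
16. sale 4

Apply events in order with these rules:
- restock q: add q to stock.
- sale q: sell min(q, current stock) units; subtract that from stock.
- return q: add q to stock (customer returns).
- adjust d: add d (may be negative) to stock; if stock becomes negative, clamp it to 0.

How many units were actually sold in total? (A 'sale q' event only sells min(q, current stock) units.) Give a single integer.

Answer: 98

Derivation:
Processing events:
Start: stock = 13
  Event 1 (restock 22): 13 + 22 = 35
  Event 2 (sale 25): sell min(25,35)=25. stock: 35 - 25 = 10. total_sold = 25
  Event 3 (sale 11): sell min(11,10)=10. stock: 10 - 10 = 0. total_sold = 35
  Event 4 (return 3): 0 + 3 = 3
  Event 5 (sale 24): sell min(24,3)=3. stock: 3 - 3 = 0. total_sold = 38
  Event 6 (restock 35): 0 + 35 = 35
  Event 7 (sale 20): sell min(20,35)=20. stock: 35 - 20 = 15. total_sold = 58
  Event 8 (sale 21): sell min(21,15)=15. stock: 15 - 15 = 0. total_sold = 73
  Event 9 (sale 19): sell min(19,0)=0. stock: 0 - 0 = 0. total_sold = 73
  Event 10 (sale 25): sell min(25,0)=0. stock: 0 - 0 = 0. total_sold = 73
  Event 11 (restock 27): 0 + 27 = 27
  Event 12 (restock 18): 27 + 18 = 45
  Event 13 (sale 14): sell min(14,45)=14. stock: 45 - 14 = 31. total_sold = 87
  Event 14 (sale 7): sell min(7,31)=7. stock: 31 - 7 = 24. total_sold = 94
  Event 15 (restock 38): 24 + 38 = 62
  Event 16 (sale 4): sell min(4,62)=4. stock: 62 - 4 = 58. total_sold = 98
Final: stock = 58, total_sold = 98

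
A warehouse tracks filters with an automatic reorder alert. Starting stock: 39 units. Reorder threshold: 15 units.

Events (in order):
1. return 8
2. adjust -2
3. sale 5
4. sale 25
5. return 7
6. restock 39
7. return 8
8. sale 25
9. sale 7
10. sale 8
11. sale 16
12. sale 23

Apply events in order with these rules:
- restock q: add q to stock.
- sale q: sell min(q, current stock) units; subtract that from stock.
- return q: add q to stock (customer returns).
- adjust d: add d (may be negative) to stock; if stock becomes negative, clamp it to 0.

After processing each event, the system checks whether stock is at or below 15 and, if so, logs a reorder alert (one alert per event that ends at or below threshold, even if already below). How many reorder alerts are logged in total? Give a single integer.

Processing events:
Start: stock = 39
  Event 1 (return 8): 39 + 8 = 47
  Event 2 (adjust -2): 47 + -2 = 45
  Event 3 (sale 5): sell min(5,45)=5. stock: 45 - 5 = 40. total_sold = 5
  Event 4 (sale 25): sell min(25,40)=25. stock: 40 - 25 = 15. total_sold = 30
  Event 5 (return 7): 15 + 7 = 22
  Event 6 (restock 39): 22 + 39 = 61
  Event 7 (return 8): 61 + 8 = 69
  Event 8 (sale 25): sell min(25,69)=25. stock: 69 - 25 = 44. total_sold = 55
  Event 9 (sale 7): sell min(7,44)=7. stock: 44 - 7 = 37. total_sold = 62
  Event 10 (sale 8): sell min(8,37)=8. stock: 37 - 8 = 29. total_sold = 70
  Event 11 (sale 16): sell min(16,29)=16. stock: 29 - 16 = 13. total_sold = 86
  Event 12 (sale 23): sell min(23,13)=13. stock: 13 - 13 = 0. total_sold = 99
Final: stock = 0, total_sold = 99

Checking against threshold 15:
  After event 1: stock=47 > 15
  After event 2: stock=45 > 15
  After event 3: stock=40 > 15
  After event 4: stock=15 <= 15 -> ALERT
  After event 5: stock=22 > 15
  After event 6: stock=61 > 15
  After event 7: stock=69 > 15
  After event 8: stock=44 > 15
  After event 9: stock=37 > 15
  After event 10: stock=29 > 15
  After event 11: stock=13 <= 15 -> ALERT
  After event 12: stock=0 <= 15 -> ALERT
Alert events: [4, 11, 12]. Count = 3

Answer: 3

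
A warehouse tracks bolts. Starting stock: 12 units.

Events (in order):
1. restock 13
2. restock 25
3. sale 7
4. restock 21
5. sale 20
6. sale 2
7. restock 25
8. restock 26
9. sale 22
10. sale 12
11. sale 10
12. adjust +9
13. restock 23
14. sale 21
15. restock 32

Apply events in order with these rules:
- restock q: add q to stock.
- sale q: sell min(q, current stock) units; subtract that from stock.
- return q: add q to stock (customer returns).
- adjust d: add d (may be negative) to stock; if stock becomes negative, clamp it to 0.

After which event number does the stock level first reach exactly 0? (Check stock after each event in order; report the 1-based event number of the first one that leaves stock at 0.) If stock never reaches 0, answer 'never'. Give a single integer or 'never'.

Processing events:
Start: stock = 12
  Event 1 (restock 13): 12 + 13 = 25
  Event 2 (restock 25): 25 + 25 = 50
  Event 3 (sale 7): sell min(7,50)=7. stock: 50 - 7 = 43. total_sold = 7
  Event 4 (restock 21): 43 + 21 = 64
  Event 5 (sale 20): sell min(20,64)=20. stock: 64 - 20 = 44. total_sold = 27
  Event 6 (sale 2): sell min(2,44)=2. stock: 44 - 2 = 42. total_sold = 29
  Event 7 (restock 25): 42 + 25 = 67
  Event 8 (restock 26): 67 + 26 = 93
  Event 9 (sale 22): sell min(22,93)=22. stock: 93 - 22 = 71. total_sold = 51
  Event 10 (sale 12): sell min(12,71)=12. stock: 71 - 12 = 59. total_sold = 63
  Event 11 (sale 10): sell min(10,59)=10. stock: 59 - 10 = 49. total_sold = 73
  Event 12 (adjust +9): 49 + 9 = 58
  Event 13 (restock 23): 58 + 23 = 81
  Event 14 (sale 21): sell min(21,81)=21. stock: 81 - 21 = 60. total_sold = 94
  Event 15 (restock 32): 60 + 32 = 92
Final: stock = 92, total_sold = 94

Stock never reaches 0.

Answer: never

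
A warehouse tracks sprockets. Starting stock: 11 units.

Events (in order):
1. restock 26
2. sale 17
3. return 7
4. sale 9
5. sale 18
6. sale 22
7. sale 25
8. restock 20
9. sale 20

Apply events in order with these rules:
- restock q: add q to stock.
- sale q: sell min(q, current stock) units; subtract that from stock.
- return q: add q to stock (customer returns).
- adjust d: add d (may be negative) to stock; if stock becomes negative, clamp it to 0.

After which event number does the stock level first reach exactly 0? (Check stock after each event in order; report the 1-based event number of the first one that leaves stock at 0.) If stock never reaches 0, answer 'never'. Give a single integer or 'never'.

Processing events:
Start: stock = 11
  Event 1 (restock 26): 11 + 26 = 37
  Event 2 (sale 17): sell min(17,37)=17. stock: 37 - 17 = 20. total_sold = 17
  Event 3 (return 7): 20 + 7 = 27
  Event 4 (sale 9): sell min(9,27)=9. stock: 27 - 9 = 18. total_sold = 26
  Event 5 (sale 18): sell min(18,18)=18. stock: 18 - 18 = 0. total_sold = 44
  Event 6 (sale 22): sell min(22,0)=0. stock: 0 - 0 = 0. total_sold = 44
  Event 7 (sale 25): sell min(25,0)=0. stock: 0 - 0 = 0. total_sold = 44
  Event 8 (restock 20): 0 + 20 = 20
  Event 9 (sale 20): sell min(20,20)=20. stock: 20 - 20 = 0. total_sold = 64
Final: stock = 0, total_sold = 64

First zero at event 5.

Answer: 5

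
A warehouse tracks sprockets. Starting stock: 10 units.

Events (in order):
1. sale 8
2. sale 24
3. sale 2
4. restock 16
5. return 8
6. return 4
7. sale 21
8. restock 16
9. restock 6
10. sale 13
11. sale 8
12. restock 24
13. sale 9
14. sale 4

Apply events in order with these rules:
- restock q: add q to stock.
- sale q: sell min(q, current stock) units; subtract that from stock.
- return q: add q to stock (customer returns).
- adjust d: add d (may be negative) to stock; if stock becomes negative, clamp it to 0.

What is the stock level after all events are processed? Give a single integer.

Answer: 19

Derivation:
Processing events:
Start: stock = 10
  Event 1 (sale 8): sell min(8,10)=8. stock: 10 - 8 = 2. total_sold = 8
  Event 2 (sale 24): sell min(24,2)=2. stock: 2 - 2 = 0. total_sold = 10
  Event 3 (sale 2): sell min(2,0)=0. stock: 0 - 0 = 0. total_sold = 10
  Event 4 (restock 16): 0 + 16 = 16
  Event 5 (return 8): 16 + 8 = 24
  Event 6 (return 4): 24 + 4 = 28
  Event 7 (sale 21): sell min(21,28)=21. stock: 28 - 21 = 7. total_sold = 31
  Event 8 (restock 16): 7 + 16 = 23
  Event 9 (restock 6): 23 + 6 = 29
  Event 10 (sale 13): sell min(13,29)=13. stock: 29 - 13 = 16. total_sold = 44
  Event 11 (sale 8): sell min(8,16)=8. stock: 16 - 8 = 8. total_sold = 52
  Event 12 (restock 24): 8 + 24 = 32
  Event 13 (sale 9): sell min(9,32)=9. stock: 32 - 9 = 23. total_sold = 61
  Event 14 (sale 4): sell min(4,23)=4. stock: 23 - 4 = 19. total_sold = 65
Final: stock = 19, total_sold = 65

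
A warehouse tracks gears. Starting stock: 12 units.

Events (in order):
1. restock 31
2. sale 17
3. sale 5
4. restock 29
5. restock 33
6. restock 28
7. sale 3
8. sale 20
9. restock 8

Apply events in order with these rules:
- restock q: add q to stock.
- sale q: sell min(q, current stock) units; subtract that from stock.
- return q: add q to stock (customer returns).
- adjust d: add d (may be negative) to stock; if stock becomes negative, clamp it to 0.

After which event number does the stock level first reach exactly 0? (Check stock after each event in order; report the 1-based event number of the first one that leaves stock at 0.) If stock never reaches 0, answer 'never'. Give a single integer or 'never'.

Processing events:
Start: stock = 12
  Event 1 (restock 31): 12 + 31 = 43
  Event 2 (sale 17): sell min(17,43)=17. stock: 43 - 17 = 26. total_sold = 17
  Event 3 (sale 5): sell min(5,26)=5. stock: 26 - 5 = 21. total_sold = 22
  Event 4 (restock 29): 21 + 29 = 50
  Event 5 (restock 33): 50 + 33 = 83
  Event 6 (restock 28): 83 + 28 = 111
  Event 7 (sale 3): sell min(3,111)=3. stock: 111 - 3 = 108. total_sold = 25
  Event 8 (sale 20): sell min(20,108)=20. stock: 108 - 20 = 88. total_sold = 45
  Event 9 (restock 8): 88 + 8 = 96
Final: stock = 96, total_sold = 45

Stock never reaches 0.

Answer: never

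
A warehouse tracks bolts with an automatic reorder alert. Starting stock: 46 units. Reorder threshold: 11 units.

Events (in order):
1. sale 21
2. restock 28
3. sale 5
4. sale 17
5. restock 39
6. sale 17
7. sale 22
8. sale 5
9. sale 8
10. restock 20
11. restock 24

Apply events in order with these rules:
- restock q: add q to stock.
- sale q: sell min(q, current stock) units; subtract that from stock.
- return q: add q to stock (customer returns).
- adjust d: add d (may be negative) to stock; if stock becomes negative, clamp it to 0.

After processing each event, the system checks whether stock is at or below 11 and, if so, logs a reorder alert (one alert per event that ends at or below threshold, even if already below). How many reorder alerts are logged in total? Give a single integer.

Answer: 0

Derivation:
Processing events:
Start: stock = 46
  Event 1 (sale 21): sell min(21,46)=21. stock: 46 - 21 = 25. total_sold = 21
  Event 2 (restock 28): 25 + 28 = 53
  Event 3 (sale 5): sell min(5,53)=5. stock: 53 - 5 = 48. total_sold = 26
  Event 4 (sale 17): sell min(17,48)=17. stock: 48 - 17 = 31. total_sold = 43
  Event 5 (restock 39): 31 + 39 = 70
  Event 6 (sale 17): sell min(17,70)=17. stock: 70 - 17 = 53. total_sold = 60
  Event 7 (sale 22): sell min(22,53)=22. stock: 53 - 22 = 31. total_sold = 82
  Event 8 (sale 5): sell min(5,31)=5. stock: 31 - 5 = 26. total_sold = 87
  Event 9 (sale 8): sell min(8,26)=8. stock: 26 - 8 = 18. total_sold = 95
  Event 10 (restock 20): 18 + 20 = 38
  Event 11 (restock 24): 38 + 24 = 62
Final: stock = 62, total_sold = 95

Checking against threshold 11:
  After event 1: stock=25 > 11
  After event 2: stock=53 > 11
  After event 3: stock=48 > 11
  After event 4: stock=31 > 11
  After event 5: stock=70 > 11
  After event 6: stock=53 > 11
  After event 7: stock=31 > 11
  After event 8: stock=26 > 11
  After event 9: stock=18 > 11
  After event 10: stock=38 > 11
  After event 11: stock=62 > 11
Alert events: []. Count = 0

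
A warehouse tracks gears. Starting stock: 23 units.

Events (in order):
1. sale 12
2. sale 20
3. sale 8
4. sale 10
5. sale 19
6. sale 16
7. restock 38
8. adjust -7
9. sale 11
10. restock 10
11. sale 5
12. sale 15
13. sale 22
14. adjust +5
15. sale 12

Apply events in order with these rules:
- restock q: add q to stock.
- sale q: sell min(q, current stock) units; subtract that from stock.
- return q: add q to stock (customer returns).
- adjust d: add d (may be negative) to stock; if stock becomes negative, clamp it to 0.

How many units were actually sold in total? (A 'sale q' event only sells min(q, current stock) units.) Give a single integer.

Answer: 69

Derivation:
Processing events:
Start: stock = 23
  Event 1 (sale 12): sell min(12,23)=12. stock: 23 - 12 = 11. total_sold = 12
  Event 2 (sale 20): sell min(20,11)=11. stock: 11 - 11 = 0. total_sold = 23
  Event 3 (sale 8): sell min(8,0)=0. stock: 0 - 0 = 0. total_sold = 23
  Event 4 (sale 10): sell min(10,0)=0. stock: 0 - 0 = 0. total_sold = 23
  Event 5 (sale 19): sell min(19,0)=0. stock: 0 - 0 = 0. total_sold = 23
  Event 6 (sale 16): sell min(16,0)=0. stock: 0 - 0 = 0. total_sold = 23
  Event 7 (restock 38): 0 + 38 = 38
  Event 8 (adjust -7): 38 + -7 = 31
  Event 9 (sale 11): sell min(11,31)=11. stock: 31 - 11 = 20. total_sold = 34
  Event 10 (restock 10): 20 + 10 = 30
  Event 11 (sale 5): sell min(5,30)=5. stock: 30 - 5 = 25. total_sold = 39
  Event 12 (sale 15): sell min(15,25)=15. stock: 25 - 15 = 10. total_sold = 54
  Event 13 (sale 22): sell min(22,10)=10. stock: 10 - 10 = 0. total_sold = 64
  Event 14 (adjust +5): 0 + 5 = 5
  Event 15 (sale 12): sell min(12,5)=5. stock: 5 - 5 = 0. total_sold = 69
Final: stock = 0, total_sold = 69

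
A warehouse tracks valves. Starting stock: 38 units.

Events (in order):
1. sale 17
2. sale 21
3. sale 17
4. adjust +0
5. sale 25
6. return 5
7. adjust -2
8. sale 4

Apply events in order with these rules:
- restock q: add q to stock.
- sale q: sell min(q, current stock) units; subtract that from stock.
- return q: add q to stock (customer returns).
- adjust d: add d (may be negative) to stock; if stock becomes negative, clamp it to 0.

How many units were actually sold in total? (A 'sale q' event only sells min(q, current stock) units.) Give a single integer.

Answer: 41

Derivation:
Processing events:
Start: stock = 38
  Event 1 (sale 17): sell min(17,38)=17. stock: 38 - 17 = 21. total_sold = 17
  Event 2 (sale 21): sell min(21,21)=21. stock: 21 - 21 = 0. total_sold = 38
  Event 3 (sale 17): sell min(17,0)=0. stock: 0 - 0 = 0. total_sold = 38
  Event 4 (adjust +0): 0 + 0 = 0
  Event 5 (sale 25): sell min(25,0)=0. stock: 0 - 0 = 0. total_sold = 38
  Event 6 (return 5): 0 + 5 = 5
  Event 7 (adjust -2): 5 + -2 = 3
  Event 8 (sale 4): sell min(4,3)=3. stock: 3 - 3 = 0. total_sold = 41
Final: stock = 0, total_sold = 41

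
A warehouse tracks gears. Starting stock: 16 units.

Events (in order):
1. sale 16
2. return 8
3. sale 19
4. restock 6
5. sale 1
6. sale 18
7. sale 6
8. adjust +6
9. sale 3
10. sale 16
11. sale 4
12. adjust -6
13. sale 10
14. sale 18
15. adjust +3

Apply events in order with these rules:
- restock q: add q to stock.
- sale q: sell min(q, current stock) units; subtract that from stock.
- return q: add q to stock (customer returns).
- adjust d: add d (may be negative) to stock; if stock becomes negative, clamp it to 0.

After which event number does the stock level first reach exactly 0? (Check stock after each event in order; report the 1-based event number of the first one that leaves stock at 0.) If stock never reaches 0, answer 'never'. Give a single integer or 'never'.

Processing events:
Start: stock = 16
  Event 1 (sale 16): sell min(16,16)=16. stock: 16 - 16 = 0. total_sold = 16
  Event 2 (return 8): 0 + 8 = 8
  Event 3 (sale 19): sell min(19,8)=8. stock: 8 - 8 = 0. total_sold = 24
  Event 4 (restock 6): 0 + 6 = 6
  Event 5 (sale 1): sell min(1,6)=1. stock: 6 - 1 = 5. total_sold = 25
  Event 6 (sale 18): sell min(18,5)=5. stock: 5 - 5 = 0. total_sold = 30
  Event 7 (sale 6): sell min(6,0)=0. stock: 0 - 0 = 0. total_sold = 30
  Event 8 (adjust +6): 0 + 6 = 6
  Event 9 (sale 3): sell min(3,6)=3. stock: 6 - 3 = 3. total_sold = 33
  Event 10 (sale 16): sell min(16,3)=3. stock: 3 - 3 = 0. total_sold = 36
  Event 11 (sale 4): sell min(4,0)=0. stock: 0 - 0 = 0. total_sold = 36
  Event 12 (adjust -6): 0 + -6 = 0 (clamped to 0)
  Event 13 (sale 10): sell min(10,0)=0. stock: 0 - 0 = 0. total_sold = 36
  Event 14 (sale 18): sell min(18,0)=0. stock: 0 - 0 = 0. total_sold = 36
  Event 15 (adjust +3): 0 + 3 = 3
Final: stock = 3, total_sold = 36

First zero at event 1.

Answer: 1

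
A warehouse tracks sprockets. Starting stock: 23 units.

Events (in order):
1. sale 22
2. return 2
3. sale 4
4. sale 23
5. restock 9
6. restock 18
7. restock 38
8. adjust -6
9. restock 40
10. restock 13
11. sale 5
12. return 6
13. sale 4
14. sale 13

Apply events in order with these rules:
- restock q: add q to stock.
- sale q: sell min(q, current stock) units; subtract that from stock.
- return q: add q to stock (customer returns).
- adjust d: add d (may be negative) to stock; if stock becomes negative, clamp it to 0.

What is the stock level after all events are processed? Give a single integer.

Processing events:
Start: stock = 23
  Event 1 (sale 22): sell min(22,23)=22. stock: 23 - 22 = 1. total_sold = 22
  Event 2 (return 2): 1 + 2 = 3
  Event 3 (sale 4): sell min(4,3)=3. stock: 3 - 3 = 0. total_sold = 25
  Event 4 (sale 23): sell min(23,0)=0. stock: 0 - 0 = 0. total_sold = 25
  Event 5 (restock 9): 0 + 9 = 9
  Event 6 (restock 18): 9 + 18 = 27
  Event 7 (restock 38): 27 + 38 = 65
  Event 8 (adjust -6): 65 + -6 = 59
  Event 9 (restock 40): 59 + 40 = 99
  Event 10 (restock 13): 99 + 13 = 112
  Event 11 (sale 5): sell min(5,112)=5. stock: 112 - 5 = 107. total_sold = 30
  Event 12 (return 6): 107 + 6 = 113
  Event 13 (sale 4): sell min(4,113)=4. stock: 113 - 4 = 109. total_sold = 34
  Event 14 (sale 13): sell min(13,109)=13. stock: 109 - 13 = 96. total_sold = 47
Final: stock = 96, total_sold = 47

Answer: 96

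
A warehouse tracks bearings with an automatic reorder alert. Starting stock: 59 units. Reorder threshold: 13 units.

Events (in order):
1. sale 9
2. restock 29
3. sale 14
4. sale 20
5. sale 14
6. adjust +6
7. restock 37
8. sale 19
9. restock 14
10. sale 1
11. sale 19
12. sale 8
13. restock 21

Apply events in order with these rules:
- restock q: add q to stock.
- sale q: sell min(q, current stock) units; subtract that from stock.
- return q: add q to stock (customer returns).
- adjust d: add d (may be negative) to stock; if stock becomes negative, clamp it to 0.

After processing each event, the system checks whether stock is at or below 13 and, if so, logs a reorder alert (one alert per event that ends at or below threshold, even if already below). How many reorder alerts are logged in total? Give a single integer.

Processing events:
Start: stock = 59
  Event 1 (sale 9): sell min(9,59)=9. stock: 59 - 9 = 50. total_sold = 9
  Event 2 (restock 29): 50 + 29 = 79
  Event 3 (sale 14): sell min(14,79)=14. stock: 79 - 14 = 65. total_sold = 23
  Event 4 (sale 20): sell min(20,65)=20. stock: 65 - 20 = 45. total_sold = 43
  Event 5 (sale 14): sell min(14,45)=14. stock: 45 - 14 = 31. total_sold = 57
  Event 6 (adjust +6): 31 + 6 = 37
  Event 7 (restock 37): 37 + 37 = 74
  Event 8 (sale 19): sell min(19,74)=19. stock: 74 - 19 = 55. total_sold = 76
  Event 9 (restock 14): 55 + 14 = 69
  Event 10 (sale 1): sell min(1,69)=1. stock: 69 - 1 = 68. total_sold = 77
  Event 11 (sale 19): sell min(19,68)=19. stock: 68 - 19 = 49. total_sold = 96
  Event 12 (sale 8): sell min(8,49)=8. stock: 49 - 8 = 41. total_sold = 104
  Event 13 (restock 21): 41 + 21 = 62
Final: stock = 62, total_sold = 104

Checking against threshold 13:
  After event 1: stock=50 > 13
  After event 2: stock=79 > 13
  After event 3: stock=65 > 13
  After event 4: stock=45 > 13
  After event 5: stock=31 > 13
  After event 6: stock=37 > 13
  After event 7: stock=74 > 13
  After event 8: stock=55 > 13
  After event 9: stock=69 > 13
  After event 10: stock=68 > 13
  After event 11: stock=49 > 13
  After event 12: stock=41 > 13
  After event 13: stock=62 > 13
Alert events: []. Count = 0

Answer: 0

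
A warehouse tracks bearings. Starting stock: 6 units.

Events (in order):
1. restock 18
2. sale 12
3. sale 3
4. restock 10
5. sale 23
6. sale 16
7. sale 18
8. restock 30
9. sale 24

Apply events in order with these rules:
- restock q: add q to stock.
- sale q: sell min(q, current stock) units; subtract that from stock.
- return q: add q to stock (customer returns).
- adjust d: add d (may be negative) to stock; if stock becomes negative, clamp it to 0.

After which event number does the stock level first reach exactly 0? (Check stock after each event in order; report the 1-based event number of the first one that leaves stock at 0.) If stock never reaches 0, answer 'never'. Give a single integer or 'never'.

Processing events:
Start: stock = 6
  Event 1 (restock 18): 6 + 18 = 24
  Event 2 (sale 12): sell min(12,24)=12. stock: 24 - 12 = 12. total_sold = 12
  Event 3 (sale 3): sell min(3,12)=3. stock: 12 - 3 = 9. total_sold = 15
  Event 4 (restock 10): 9 + 10 = 19
  Event 5 (sale 23): sell min(23,19)=19. stock: 19 - 19 = 0. total_sold = 34
  Event 6 (sale 16): sell min(16,0)=0. stock: 0 - 0 = 0. total_sold = 34
  Event 7 (sale 18): sell min(18,0)=0. stock: 0 - 0 = 0. total_sold = 34
  Event 8 (restock 30): 0 + 30 = 30
  Event 9 (sale 24): sell min(24,30)=24. stock: 30 - 24 = 6. total_sold = 58
Final: stock = 6, total_sold = 58

First zero at event 5.

Answer: 5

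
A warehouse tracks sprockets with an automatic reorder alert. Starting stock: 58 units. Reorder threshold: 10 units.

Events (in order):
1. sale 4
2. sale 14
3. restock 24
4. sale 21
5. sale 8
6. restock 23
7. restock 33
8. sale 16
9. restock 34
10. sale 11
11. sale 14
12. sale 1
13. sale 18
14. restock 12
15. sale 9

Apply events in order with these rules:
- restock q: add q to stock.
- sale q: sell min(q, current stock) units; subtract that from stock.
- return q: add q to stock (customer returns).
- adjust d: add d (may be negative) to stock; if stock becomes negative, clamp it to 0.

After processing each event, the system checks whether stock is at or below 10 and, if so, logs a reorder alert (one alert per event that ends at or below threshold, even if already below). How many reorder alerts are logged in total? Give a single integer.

Answer: 0

Derivation:
Processing events:
Start: stock = 58
  Event 1 (sale 4): sell min(4,58)=4. stock: 58 - 4 = 54. total_sold = 4
  Event 2 (sale 14): sell min(14,54)=14. stock: 54 - 14 = 40. total_sold = 18
  Event 3 (restock 24): 40 + 24 = 64
  Event 4 (sale 21): sell min(21,64)=21. stock: 64 - 21 = 43. total_sold = 39
  Event 5 (sale 8): sell min(8,43)=8. stock: 43 - 8 = 35. total_sold = 47
  Event 6 (restock 23): 35 + 23 = 58
  Event 7 (restock 33): 58 + 33 = 91
  Event 8 (sale 16): sell min(16,91)=16. stock: 91 - 16 = 75. total_sold = 63
  Event 9 (restock 34): 75 + 34 = 109
  Event 10 (sale 11): sell min(11,109)=11. stock: 109 - 11 = 98. total_sold = 74
  Event 11 (sale 14): sell min(14,98)=14. stock: 98 - 14 = 84. total_sold = 88
  Event 12 (sale 1): sell min(1,84)=1. stock: 84 - 1 = 83. total_sold = 89
  Event 13 (sale 18): sell min(18,83)=18. stock: 83 - 18 = 65. total_sold = 107
  Event 14 (restock 12): 65 + 12 = 77
  Event 15 (sale 9): sell min(9,77)=9. stock: 77 - 9 = 68. total_sold = 116
Final: stock = 68, total_sold = 116

Checking against threshold 10:
  After event 1: stock=54 > 10
  After event 2: stock=40 > 10
  After event 3: stock=64 > 10
  After event 4: stock=43 > 10
  After event 5: stock=35 > 10
  After event 6: stock=58 > 10
  After event 7: stock=91 > 10
  After event 8: stock=75 > 10
  After event 9: stock=109 > 10
  After event 10: stock=98 > 10
  After event 11: stock=84 > 10
  After event 12: stock=83 > 10
  After event 13: stock=65 > 10
  After event 14: stock=77 > 10
  After event 15: stock=68 > 10
Alert events: []. Count = 0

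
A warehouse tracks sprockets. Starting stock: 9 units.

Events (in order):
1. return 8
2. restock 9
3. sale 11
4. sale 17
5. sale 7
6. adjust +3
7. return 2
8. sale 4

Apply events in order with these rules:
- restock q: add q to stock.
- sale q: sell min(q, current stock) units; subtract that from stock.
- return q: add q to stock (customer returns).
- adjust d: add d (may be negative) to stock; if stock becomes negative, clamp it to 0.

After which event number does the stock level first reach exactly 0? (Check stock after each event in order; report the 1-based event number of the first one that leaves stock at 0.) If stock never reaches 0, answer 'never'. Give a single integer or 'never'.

Processing events:
Start: stock = 9
  Event 1 (return 8): 9 + 8 = 17
  Event 2 (restock 9): 17 + 9 = 26
  Event 3 (sale 11): sell min(11,26)=11. stock: 26 - 11 = 15. total_sold = 11
  Event 4 (sale 17): sell min(17,15)=15. stock: 15 - 15 = 0. total_sold = 26
  Event 5 (sale 7): sell min(7,0)=0. stock: 0 - 0 = 0. total_sold = 26
  Event 6 (adjust +3): 0 + 3 = 3
  Event 7 (return 2): 3 + 2 = 5
  Event 8 (sale 4): sell min(4,5)=4. stock: 5 - 4 = 1. total_sold = 30
Final: stock = 1, total_sold = 30

First zero at event 4.

Answer: 4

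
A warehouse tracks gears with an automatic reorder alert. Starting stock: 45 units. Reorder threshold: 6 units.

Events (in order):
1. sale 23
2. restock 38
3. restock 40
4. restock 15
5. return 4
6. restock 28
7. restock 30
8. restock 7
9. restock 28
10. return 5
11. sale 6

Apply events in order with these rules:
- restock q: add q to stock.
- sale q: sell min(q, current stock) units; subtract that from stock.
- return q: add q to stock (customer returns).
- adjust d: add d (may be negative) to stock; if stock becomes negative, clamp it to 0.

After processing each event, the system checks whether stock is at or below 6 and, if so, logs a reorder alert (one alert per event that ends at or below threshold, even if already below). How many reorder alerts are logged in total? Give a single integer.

Processing events:
Start: stock = 45
  Event 1 (sale 23): sell min(23,45)=23. stock: 45 - 23 = 22. total_sold = 23
  Event 2 (restock 38): 22 + 38 = 60
  Event 3 (restock 40): 60 + 40 = 100
  Event 4 (restock 15): 100 + 15 = 115
  Event 5 (return 4): 115 + 4 = 119
  Event 6 (restock 28): 119 + 28 = 147
  Event 7 (restock 30): 147 + 30 = 177
  Event 8 (restock 7): 177 + 7 = 184
  Event 9 (restock 28): 184 + 28 = 212
  Event 10 (return 5): 212 + 5 = 217
  Event 11 (sale 6): sell min(6,217)=6. stock: 217 - 6 = 211. total_sold = 29
Final: stock = 211, total_sold = 29

Checking against threshold 6:
  After event 1: stock=22 > 6
  After event 2: stock=60 > 6
  After event 3: stock=100 > 6
  After event 4: stock=115 > 6
  After event 5: stock=119 > 6
  After event 6: stock=147 > 6
  After event 7: stock=177 > 6
  After event 8: stock=184 > 6
  After event 9: stock=212 > 6
  After event 10: stock=217 > 6
  After event 11: stock=211 > 6
Alert events: []. Count = 0

Answer: 0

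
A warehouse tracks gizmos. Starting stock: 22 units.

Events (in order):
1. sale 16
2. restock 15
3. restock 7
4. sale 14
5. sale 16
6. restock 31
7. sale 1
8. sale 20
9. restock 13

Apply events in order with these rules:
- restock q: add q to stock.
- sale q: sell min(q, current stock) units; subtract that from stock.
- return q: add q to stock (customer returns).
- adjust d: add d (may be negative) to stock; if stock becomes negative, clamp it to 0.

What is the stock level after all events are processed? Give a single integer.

Processing events:
Start: stock = 22
  Event 1 (sale 16): sell min(16,22)=16. stock: 22 - 16 = 6. total_sold = 16
  Event 2 (restock 15): 6 + 15 = 21
  Event 3 (restock 7): 21 + 7 = 28
  Event 4 (sale 14): sell min(14,28)=14. stock: 28 - 14 = 14. total_sold = 30
  Event 5 (sale 16): sell min(16,14)=14. stock: 14 - 14 = 0. total_sold = 44
  Event 6 (restock 31): 0 + 31 = 31
  Event 7 (sale 1): sell min(1,31)=1. stock: 31 - 1 = 30. total_sold = 45
  Event 8 (sale 20): sell min(20,30)=20. stock: 30 - 20 = 10. total_sold = 65
  Event 9 (restock 13): 10 + 13 = 23
Final: stock = 23, total_sold = 65

Answer: 23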